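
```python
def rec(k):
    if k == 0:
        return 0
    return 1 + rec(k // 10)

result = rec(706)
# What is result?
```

Count of digits of 706: 3

Answer: 3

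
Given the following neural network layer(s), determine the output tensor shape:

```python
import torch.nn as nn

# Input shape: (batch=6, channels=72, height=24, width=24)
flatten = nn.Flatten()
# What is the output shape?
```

Input: (6, 72, 24, 24) -> Output: (6, 41472)

Answer: (6, 41472)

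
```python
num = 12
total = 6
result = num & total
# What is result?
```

Trace:
`num = 12` → num = 12
`total = 6` → total = 6
`result = num & total` → result = 4
So result = 4

Answer: 4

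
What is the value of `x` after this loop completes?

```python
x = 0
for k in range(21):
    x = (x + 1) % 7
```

Increment mod 7, 21 times = 0
`x` takes the values: 0 → 1 → 2 → 3 → 4 → 5 → 6 → 0 → 1 → 2 → 3 → 4 → 5 → 6 → 0 → 1 → 2 → 3 → 4 → 5 → 6 → 0

Answer: 0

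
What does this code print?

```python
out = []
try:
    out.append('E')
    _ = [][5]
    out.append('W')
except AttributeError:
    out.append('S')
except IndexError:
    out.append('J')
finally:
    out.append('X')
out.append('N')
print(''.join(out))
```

Execution trace: 'E' (try body) → 'J' (except IndexError) → 'X' (finally) → 'N' (after the try/except). Output: EJXN

Answer: EJXN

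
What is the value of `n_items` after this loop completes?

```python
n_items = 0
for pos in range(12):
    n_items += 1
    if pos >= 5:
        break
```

Loop breaks when pos reaches 5, n_items is 6
`n_items` takes the values: 0 → 1 → 2 → 3 → 4 → 5 → 6

Answer: 6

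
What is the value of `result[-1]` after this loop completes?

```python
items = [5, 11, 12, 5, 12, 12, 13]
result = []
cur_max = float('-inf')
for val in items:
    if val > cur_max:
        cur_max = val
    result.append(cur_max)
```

Running max ends at 13
`result` takes the values: [] → [5] → [5, 11] → [5, 11, 12] → [5, 11, 12, 12] → [5, 11, 12, 12, 12] → [5, 11, 12, 12, 12, 12] → [5, 11, 12, 12, 12, 12, 13]
So `result[-1]` = 13

Answer: 13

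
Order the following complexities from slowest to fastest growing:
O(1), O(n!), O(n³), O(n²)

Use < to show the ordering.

Ordered by growth rate: O(1) < O(n²) < O(n³) < O(n!)

Answer: O(1) < O(n²) < O(n³) < O(n!)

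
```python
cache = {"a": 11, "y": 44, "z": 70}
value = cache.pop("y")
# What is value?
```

Trace:
`cache = {"a": 11, "y": 44, "z": 70}` → cache = {'a': 11, 'y': 44, 'z': 70}
`value = cache.pop("y")` → cache = {'a': 11, 'z': 70}; value = 44
So value = 44

Answer: 44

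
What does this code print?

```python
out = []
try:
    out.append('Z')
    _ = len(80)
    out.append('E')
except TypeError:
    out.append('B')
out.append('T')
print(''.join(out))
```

Execution trace: 'Z' (try body) → 'B' (except TypeError) → 'T' (after the try/except). Output: ZBT

Answer: ZBT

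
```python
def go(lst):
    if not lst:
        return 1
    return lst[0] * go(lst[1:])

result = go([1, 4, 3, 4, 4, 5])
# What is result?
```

Product over [1, 4, 3, 4, 4, 5] = 1 * 4 * 3 * 4 * 4 * 5 = 960

Answer: 960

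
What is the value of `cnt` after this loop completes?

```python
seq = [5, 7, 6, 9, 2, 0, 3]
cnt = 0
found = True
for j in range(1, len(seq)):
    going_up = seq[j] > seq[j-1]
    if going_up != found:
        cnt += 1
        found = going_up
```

Count direction changes in [5, 7, 6, 9, 2, 0, 3]
`cnt` takes the values: 0 → 1 → 2 → 3 → 4

Answer: 4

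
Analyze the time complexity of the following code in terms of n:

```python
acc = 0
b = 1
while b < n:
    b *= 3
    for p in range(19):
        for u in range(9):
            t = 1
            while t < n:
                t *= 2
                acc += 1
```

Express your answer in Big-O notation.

Each loop level contributes: log n × 1 × 1 × log n. Multiplying the contributions gives O(log² n).

Answer: O(log² n)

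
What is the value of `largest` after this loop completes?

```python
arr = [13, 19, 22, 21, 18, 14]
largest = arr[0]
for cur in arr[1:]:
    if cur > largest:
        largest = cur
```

Maximum of [13, 19, 22, 21, 18, 14]
`largest` takes the values: 13 → 19 → 22

Answer: 22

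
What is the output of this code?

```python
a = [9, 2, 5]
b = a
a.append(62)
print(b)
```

Key concept: basic list aliasing.
Step by step:
`a = [9, 2, 5]` → a = [9, 2, 5]
`b = a` → b = [9, 2, 5] (same object as a)
`a.append(62)` → a = [9, 2, 5, 62] (same object as b); b = [9, 2, 5, 62] (same object as a)
`print(b)` → prints [9, 2, 5, 62]

Answer: [9, 2, 5, 62]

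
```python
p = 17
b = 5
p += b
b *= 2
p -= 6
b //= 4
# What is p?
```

Trace:
`p = 17` → p = 17
`b = 5` → b = 5
`p += b` → p = 22
`b *= 2` → b = 10
`p -= 6` → p = 16
`b //= 4` → b = 2
So p = 16

Answer: 16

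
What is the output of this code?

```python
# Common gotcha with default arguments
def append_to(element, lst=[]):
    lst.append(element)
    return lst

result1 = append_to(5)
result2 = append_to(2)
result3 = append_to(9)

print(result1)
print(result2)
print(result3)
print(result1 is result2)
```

Key concept: mutable default argument gotcha.
Step by step:
`result1 = append_to(5)` → result1 = [5]
`result2 = append_to(2)` → result1 = [5, 2] (same object as result2); result2 = [5, 2] (same object as result1)
`result3 = append_to(9)` → result1 = [5, 2, 9] (same object as result2, result3); result2 = [5, 2, 9] (same object as result1, result3); result3 = [5, 2, 9] (same object as result1, result2)
`print(result1)` → prints [5, 2, 9]
`print(result2)` → prints [5, 2, 9]
`print(result3)` → prints [5, 2, 9]
`print(result1 is result2)` → prints True

Answer:
[5, 2, 9]
[5, 2, 9]
[5, 2, 9]
True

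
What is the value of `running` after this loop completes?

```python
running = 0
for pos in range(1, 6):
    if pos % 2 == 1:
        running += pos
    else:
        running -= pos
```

Add odd, subtract even
`running` takes the values: 0 → 1 → -1 → 2 → -2 → 3

Answer: 3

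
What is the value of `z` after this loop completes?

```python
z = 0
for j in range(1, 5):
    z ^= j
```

XOR of 1 to 4
`z` takes the values: 0 → 1 → 3 → 0 → 4

Answer: 4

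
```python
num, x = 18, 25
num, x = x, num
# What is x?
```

Trace:
`num, x = 18, 25` → num = 18; x = 25
`num, x = x, num` → num = 25; x = 18
So x = 18

Answer: 18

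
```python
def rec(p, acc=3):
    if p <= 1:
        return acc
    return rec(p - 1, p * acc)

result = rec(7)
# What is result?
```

Accumulator trace (n, acc): (7, 3) -> (6, 21) -> (5, 126) -> (4, 630) -> (3, 2520) -> (2, 7560) -> (1, 15120) -> return 15120

Answer: 15120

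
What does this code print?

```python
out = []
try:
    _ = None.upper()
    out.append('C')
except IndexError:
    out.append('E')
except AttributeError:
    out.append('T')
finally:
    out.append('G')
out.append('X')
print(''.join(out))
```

Execution trace: 'T' (except AttributeError) → 'G' (finally) → 'X' (after the try/except). Output: TGX

Answer: TGX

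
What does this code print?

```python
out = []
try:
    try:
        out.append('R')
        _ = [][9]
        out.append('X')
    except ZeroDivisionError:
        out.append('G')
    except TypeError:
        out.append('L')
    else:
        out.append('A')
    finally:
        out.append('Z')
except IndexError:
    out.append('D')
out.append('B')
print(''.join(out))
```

Execution trace: 'R' (try body) → 'Z' (finally) → 'D' (outer except IndexError) → 'B' (after the try/except). Output: RZDB

Answer: RZDB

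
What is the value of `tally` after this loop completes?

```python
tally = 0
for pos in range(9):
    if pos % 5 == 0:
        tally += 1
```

Count numbers divisible by 5 in range(9)
`tally` takes the values: 0 → 1 → 2

Answer: 2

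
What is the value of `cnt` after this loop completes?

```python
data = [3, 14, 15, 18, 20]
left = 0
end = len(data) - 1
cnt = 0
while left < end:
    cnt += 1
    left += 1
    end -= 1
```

Iterations until pointers meet (list length 5)
`cnt` takes the values: 0 → 1 → 2

Answer: 2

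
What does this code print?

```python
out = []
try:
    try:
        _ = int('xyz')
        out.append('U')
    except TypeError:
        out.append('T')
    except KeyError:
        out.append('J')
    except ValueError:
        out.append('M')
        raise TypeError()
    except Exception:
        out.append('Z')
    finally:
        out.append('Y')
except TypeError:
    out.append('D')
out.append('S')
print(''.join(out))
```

Execution trace: 'M' (inner except ValueError) → 'Y' (inner finally) → 'D' (outer except TypeError) → 'S' (after the try/except). Output: MYDS

Answer: MYDS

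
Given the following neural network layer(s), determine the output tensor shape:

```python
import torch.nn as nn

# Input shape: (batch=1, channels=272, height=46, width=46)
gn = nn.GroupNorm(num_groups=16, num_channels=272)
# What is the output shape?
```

Input: (1, 272, 46, 46) -> Output: (1, 272, 46, 46)

Answer: (1, 272, 46, 46)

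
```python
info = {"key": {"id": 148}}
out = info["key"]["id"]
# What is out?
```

Trace:
`info = {"key": {"id": 148}}` → info = {'key': {'id': 148}}
`out = info["key"]["id"]` → out = 148
So out = 148

Answer: 148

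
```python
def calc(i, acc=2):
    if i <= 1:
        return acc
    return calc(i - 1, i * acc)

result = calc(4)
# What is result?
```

Accumulator trace (n, acc): (4, 2) -> (3, 8) -> (2, 24) -> (1, 48) -> return 48

Answer: 48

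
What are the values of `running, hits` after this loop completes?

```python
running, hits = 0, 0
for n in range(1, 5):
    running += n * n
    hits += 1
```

Sum of squares and count
`running, hits` takes the values: (0, 0) → (1, 0) → (1, 1) → (5, 1) → (5, 2) → (14, 2) → (14, 3) → (30, 3) → (30, 4)

Answer: 30, 4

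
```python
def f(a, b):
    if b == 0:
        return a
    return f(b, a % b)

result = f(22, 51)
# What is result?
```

f(22, 51) -> f(51, 22) -> f(22, 7) -> f(7, 1) -> f(1, 0) -> 1

Answer: 1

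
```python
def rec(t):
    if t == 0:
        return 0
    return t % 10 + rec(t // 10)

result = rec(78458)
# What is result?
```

Sum of digits of 78458: 8 + 5 + 4 + 8 + 7 = 32

Answer: 32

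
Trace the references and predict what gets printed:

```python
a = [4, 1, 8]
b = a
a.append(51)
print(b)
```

Key concept: basic list aliasing.
Step by step:
`a = [4, 1, 8]` → a = [4, 1, 8]
`b = a` → b = [4, 1, 8] (same object as a)
`a.append(51)` → a = [4, 1, 8, 51] (same object as b); b = [4, 1, 8, 51] (same object as a)
`print(b)` → prints [4, 1, 8, 51]

Answer: [4, 1, 8, 51]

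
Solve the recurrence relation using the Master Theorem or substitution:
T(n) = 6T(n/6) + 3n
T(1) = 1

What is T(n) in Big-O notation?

By Master Theorem: a=6, b=6, f(n)=3n. Since log_6(6) = 1 and f(n) = Θ(n^1), Case 2 applies. T(n) = O(n log n).

Answer: O(n log n)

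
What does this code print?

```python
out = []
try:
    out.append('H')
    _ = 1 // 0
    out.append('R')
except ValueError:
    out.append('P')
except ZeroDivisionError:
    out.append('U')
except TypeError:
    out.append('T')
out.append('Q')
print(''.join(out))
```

Execution trace: 'H' (try body) → 'U' (except ZeroDivisionError) → 'Q' (after the try/except). Output: HUQ

Answer: HUQ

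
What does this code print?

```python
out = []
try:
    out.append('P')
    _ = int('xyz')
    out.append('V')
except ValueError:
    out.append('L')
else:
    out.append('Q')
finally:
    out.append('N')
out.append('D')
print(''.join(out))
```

Execution trace: 'P' (try body) → 'L' (except ValueError) → 'N' (finally) → 'D' (after the try/except). Output: PLND

Answer: PLND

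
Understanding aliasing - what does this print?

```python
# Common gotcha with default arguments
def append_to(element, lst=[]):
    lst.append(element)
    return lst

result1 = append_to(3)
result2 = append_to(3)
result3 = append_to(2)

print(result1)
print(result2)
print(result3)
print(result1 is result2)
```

Key concept: mutable default argument gotcha.
Step by step:
`result1 = append_to(3)` → result1 = [3]
`result2 = append_to(3)` → result1 = [3, 3] (same object as result2); result2 = [3, 3] (same object as result1)
`result3 = append_to(2)` → result1 = [3, 3, 2] (same object as result2, result3); result2 = [3, 3, 2] (same object as result1, result3); result3 = [3, 3, 2] (same object as result1, result2)
`print(result1)` → prints [3, 3, 2]
`print(result2)` → prints [3, 3, 2]
`print(result3)` → prints [3, 3, 2]
`print(result1 is result2)` → prints True

Answer:
[3, 3, 2]
[3, 3, 2]
[3, 3, 2]
True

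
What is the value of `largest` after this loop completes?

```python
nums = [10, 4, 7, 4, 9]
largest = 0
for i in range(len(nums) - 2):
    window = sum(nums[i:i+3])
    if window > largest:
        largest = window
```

Max sum of 3-element window in [10, 4, 7, 4, 9]
`largest` takes the values: 0 → 21

Answer: 21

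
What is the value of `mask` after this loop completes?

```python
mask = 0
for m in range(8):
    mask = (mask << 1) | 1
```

Build 8 consecutive 1-bits: 0b11111111
`mask` takes the values: 0 → 1 → 3 → 7 → 15 → 31 → 63 → 127 → 255

Answer: 255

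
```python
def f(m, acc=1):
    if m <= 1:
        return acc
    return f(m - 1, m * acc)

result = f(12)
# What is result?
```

Accumulator trace (n, acc): (12, 1) -> (11, 12) -> (10, 132) -> (9, 1320) -> (8, 11880) -> (7, 95040) -> (6, 665280) -> (5, 3991680) -> (4, 19958400) -> (3, 79833600) -> (2, 239500800) -> (1, 479001600) -> return 479001600

Answer: 479001600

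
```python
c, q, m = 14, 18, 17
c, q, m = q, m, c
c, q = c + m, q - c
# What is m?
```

Trace:
`c, q, m = 14, 18, 17` → c = 14; q = 18; m = 17
`c, q, m = q, m, c` → c = 18; q = 17; m = 14
`c, q = c + m, q - c` → c = 32; q = -1
So m = 14

Answer: 14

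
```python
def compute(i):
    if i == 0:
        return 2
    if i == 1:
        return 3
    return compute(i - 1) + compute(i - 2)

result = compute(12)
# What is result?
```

Build up from base cases: compute(0)=2, compute(1)=3, compute(2)=5, compute(3)=8, compute(4)=13, compute(5)=21, compute(6)=34, ..., compute(12)=610

Answer: 610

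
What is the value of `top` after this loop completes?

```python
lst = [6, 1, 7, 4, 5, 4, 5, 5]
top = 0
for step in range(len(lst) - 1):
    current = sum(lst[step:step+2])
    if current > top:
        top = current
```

Max sum of 2-element window in [6, 1, 7, 4, 5, 4, 5, 5]
`top` takes the values: 0 → 7 → 8 → 11

Answer: 11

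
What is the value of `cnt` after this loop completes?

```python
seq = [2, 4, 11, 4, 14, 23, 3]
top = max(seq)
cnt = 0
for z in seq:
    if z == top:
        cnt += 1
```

Count of max value 23 in [2, 4, 11, 4, 14, 23, 3]
`cnt` takes the values: 0 → 1

Answer: 1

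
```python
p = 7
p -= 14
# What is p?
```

Trace:
`p = 7` → p = 7
`p -= 14` → p = -7
So p = -7

Answer: -7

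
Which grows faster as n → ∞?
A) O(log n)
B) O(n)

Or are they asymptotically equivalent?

O(log n) vs O(n): Higher order terms dominate.

Answer: B) O(n) grows faster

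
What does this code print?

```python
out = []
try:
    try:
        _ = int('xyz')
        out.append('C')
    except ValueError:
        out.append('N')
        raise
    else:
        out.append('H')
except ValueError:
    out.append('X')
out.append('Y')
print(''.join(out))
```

Execution trace: 'N' (inner except ValueError) → 'X' (outer except ValueError) → 'Y' (after the try/except). Output: NXY

Answer: NXY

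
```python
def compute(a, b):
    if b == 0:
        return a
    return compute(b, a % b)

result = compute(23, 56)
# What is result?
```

compute(23, 56) -> compute(56, 23) -> compute(23, 10) -> compute(10, 3) -> compute(3, 1) -> compute(1, 0) -> 1

Answer: 1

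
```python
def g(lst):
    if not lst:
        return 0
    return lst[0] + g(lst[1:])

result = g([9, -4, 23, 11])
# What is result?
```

9 + (-4) + 23 + 11 + 0 = 39

Answer: 39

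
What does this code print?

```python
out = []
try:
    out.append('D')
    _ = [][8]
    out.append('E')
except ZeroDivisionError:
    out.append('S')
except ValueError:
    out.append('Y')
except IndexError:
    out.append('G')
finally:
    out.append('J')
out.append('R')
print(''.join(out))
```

Execution trace: 'D' (try body) → 'G' (except IndexError) → 'J' (finally) → 'R' (after the try/except). Output: DGJR

Answer: DGJR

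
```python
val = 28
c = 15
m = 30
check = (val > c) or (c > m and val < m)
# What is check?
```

Trace:
`val = 28` → val = 28
`c = 15` → c = 15
`m = 30` → m = 30
`check = (val > c) or (c > m and val < m)` → check = True
So check = True

Answer: True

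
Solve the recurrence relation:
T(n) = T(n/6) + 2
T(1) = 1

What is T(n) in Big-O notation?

Each step divides n by 6 and adds 2. After log_6(n) steps we reach T(1)=1. So T(n) = 2·log_6(n) + 1 = O(log n).

Answer: O(log n)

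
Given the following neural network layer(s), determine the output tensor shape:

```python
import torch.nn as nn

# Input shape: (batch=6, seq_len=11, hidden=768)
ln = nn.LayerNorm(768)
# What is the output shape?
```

Input: (6, 11, 768) -> Output: (6, 11, 768)

Answer: (6, 11, 768)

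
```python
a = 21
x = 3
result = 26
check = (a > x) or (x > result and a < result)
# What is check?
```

Trace:
`a = 21` → a = 21
`x = 3` → x = 3
`result = 26` → result = 26
`check = (a > x) or (x > result and a < result)` → check = True
So check = True

Answer: True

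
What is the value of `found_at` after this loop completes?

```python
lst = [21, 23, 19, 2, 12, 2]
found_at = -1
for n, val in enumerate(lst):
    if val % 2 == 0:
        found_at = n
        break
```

First even number index in [21, 23, 19, 2, 12, 2]
`found_at` takes the values: -1 → 3

Answer: 3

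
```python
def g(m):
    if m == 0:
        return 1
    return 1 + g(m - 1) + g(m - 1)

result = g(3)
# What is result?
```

g(m) = 1 + 2·g(m-1), g(0)=1. Closed form: (1+1)·2^3 - 1 = 15.

Answer: 15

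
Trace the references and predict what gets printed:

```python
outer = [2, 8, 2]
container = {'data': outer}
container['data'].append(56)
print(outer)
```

Key concept: dict holds reference to list.
Step by step:
`outer = [2, 8, 2]` → outer = [2, 8, 2]
`container = {'data': outer}` → container = {'data': [2, 8, 2]}
`container['data'].append(56)` → outer = [2, 8, 2, 56]; container = {'data': [2, 8, 2, 56]}
`print(outer)` → prints [2, 8, 2, 56]

Answer: [2, 8, 2, 56]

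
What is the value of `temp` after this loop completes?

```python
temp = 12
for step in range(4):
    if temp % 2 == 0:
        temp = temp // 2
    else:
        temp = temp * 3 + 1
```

Collatz-style transformation from 12
`temp` takes the values: 12 → 6 → 3 → 10 → 5

Answer: 5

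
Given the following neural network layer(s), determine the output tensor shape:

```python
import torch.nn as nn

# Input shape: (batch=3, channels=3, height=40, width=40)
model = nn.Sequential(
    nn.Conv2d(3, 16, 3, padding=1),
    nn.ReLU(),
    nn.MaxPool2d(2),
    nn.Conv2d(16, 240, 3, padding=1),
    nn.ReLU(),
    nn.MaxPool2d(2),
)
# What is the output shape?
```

Input: (3, 3, 40, 40) -> after first Conv2d: (3, 16, 40, 40) -> after first MaxPool2d: (3, 16, 20, 20) -> after second Conv2d: (3, 240, 20, 20) -> Output: (3, 240, 10, 10)

Answer: (3, 240, 10, 10)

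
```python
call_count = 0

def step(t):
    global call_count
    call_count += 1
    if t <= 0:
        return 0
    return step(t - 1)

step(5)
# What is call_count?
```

Linear recursion stepping by 1: 6 calls from t=5 down to ≤0.

Answer: 6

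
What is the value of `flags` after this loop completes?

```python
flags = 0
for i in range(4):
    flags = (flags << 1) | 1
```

Build 4 consecutive 1-bits: 0b1111
`flags` takes the values: 0 → 1 → 3 → 7 → 15

Answer: 15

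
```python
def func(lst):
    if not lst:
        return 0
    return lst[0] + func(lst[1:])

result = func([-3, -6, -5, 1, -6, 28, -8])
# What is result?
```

(-3) + (-6) + (-5) + 1 + (-6) + 28 + (-8) + 0 = 1

Answer: 1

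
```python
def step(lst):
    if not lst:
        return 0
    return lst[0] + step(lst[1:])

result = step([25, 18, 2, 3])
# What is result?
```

25 + 18 + 2 + 3 + 0 = 48

Answer: 48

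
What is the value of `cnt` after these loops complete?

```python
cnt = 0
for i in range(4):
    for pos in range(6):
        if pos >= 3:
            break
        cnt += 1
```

Inner breaks at 3, outer runs 4 times
`cnt` takes the values: 0 → 1 → 2 → 3 → 4 → 5 → 6 → 7 → 8 → 9 → 10 → 11 → 12

Answer: 12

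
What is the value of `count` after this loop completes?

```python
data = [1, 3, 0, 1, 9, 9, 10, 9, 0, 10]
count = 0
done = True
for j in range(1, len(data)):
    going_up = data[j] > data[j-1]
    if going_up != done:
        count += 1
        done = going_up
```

Count direction changes in [1, 3, 0, 1, 9, 9, 10, 9, 0, 10]
`count` takes the values: 0 → 1 → 2 → 3 → 4 → 5 → 6

Answer: 6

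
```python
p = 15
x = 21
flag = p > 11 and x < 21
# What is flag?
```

Trace:
`p = 15` → p = 15
`x = 21` → x = 21
`flag = p > 11 and x < 21` → flag = False
So flag = False

Answer: False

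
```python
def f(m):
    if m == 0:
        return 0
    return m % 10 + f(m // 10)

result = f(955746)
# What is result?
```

Sum of digits of 955746: 6 + 4 + 7 + 5 + 5 + 9 = 36

Answer: 36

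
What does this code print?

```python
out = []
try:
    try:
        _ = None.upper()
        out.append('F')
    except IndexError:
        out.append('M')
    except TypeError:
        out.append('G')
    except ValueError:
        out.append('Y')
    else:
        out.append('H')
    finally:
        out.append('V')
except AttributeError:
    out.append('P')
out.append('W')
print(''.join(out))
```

Execution trace: 'V' (finally) → 'P' (outer except AttributeError) → 'W' (after the try/except). Output: VPW

Answer: VPW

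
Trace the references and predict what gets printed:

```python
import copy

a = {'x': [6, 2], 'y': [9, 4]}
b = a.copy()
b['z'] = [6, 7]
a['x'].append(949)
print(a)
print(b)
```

Key concept: shallow copy of dict with mutable values.
Step by step:
`a = {'x': [6, 2], 'y': [9, 4]}` → a = {'x': [6, 2], 'y': [9, 4]}
`b = a.copy()` → b = {'x': [6, 2], 'y': [9, 4]}
`b['z'] = [6, 7]` → b = {'x': [6, 2], 'y': [9, 4], 'z': [6, 7]}
`a['x'].append(949)` → a = {'x': [6, 2, 949], 'y': [9, 4]}; b = {'x': [6, 2, 949], 'y': [9, 4], 'z': [6, 7]}
`print(a)` → prints {'x': [6, 2, 949], 'y': [9, 4]}
`print(b)` → prints {'x': [6, 2, 949], 'y': [9, 4], 'z': [6, 7]}

Answer:
{'x': [6, 2, 949], 'y': [9, 4]}
{'x': [6, 2, 949], 'y': [9, 4], 'z': [6, 7]}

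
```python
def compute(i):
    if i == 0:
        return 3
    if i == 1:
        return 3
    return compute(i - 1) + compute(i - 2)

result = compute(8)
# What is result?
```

Build up from base cases: compute(0)=3, compute(1)=3, compute(2)=6, compute(3)=9, compute(4)=15, compute(5)=24, compute(6)=39, ..., compute(8)=102

Answer: 102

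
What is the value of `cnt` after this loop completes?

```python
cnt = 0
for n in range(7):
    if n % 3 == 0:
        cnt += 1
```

Count numbers divisible by 3 in range(7)
`cnt` takes the values: 0 → 1 → 2 → 3

Answer: 3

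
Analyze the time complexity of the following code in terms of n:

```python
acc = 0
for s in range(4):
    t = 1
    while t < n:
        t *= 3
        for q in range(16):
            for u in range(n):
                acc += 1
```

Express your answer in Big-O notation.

Each loop level contributes: 1 × log n × 1 × n. Multiplying the contributions gives O(n log n).

Answer: O(n log n)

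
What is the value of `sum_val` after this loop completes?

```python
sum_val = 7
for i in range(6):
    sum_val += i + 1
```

Start at 7, add 1 to 6 = 28
`sum_val` takes the values: 7 → 8 → 10 → 13 → 17 → 22 → 28

Answer: 28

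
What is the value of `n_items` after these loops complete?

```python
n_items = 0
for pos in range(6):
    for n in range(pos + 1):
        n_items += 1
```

Triangle: 1 + 2 + ... + 6
`n_items` takes the values: 0 → 1 → 2 → 3 → 4 → 5 → 6 → 7 → 8 → 9 → 10 → 11 → 12 → 13 → 14 → 15 → 16 → 17 → 18 → 19 → 20 → 21

Answer: 21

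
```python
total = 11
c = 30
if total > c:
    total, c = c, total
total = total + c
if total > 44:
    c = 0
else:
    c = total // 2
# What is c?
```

Trace:
`total = 11` → total = 11
`c = 30` → c = 30
`if total > c: ...` → total > c is False → no variable changes
`total = total + c` → total = 41
`if total > 44: ...` → total > 44 is False, take else branch → c = 20
So c = 20

Answer: 20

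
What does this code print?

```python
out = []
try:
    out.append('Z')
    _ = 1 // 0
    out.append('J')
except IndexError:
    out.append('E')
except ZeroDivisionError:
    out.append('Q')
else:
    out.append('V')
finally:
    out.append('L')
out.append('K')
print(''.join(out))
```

Execution trace: 'Z' (try body) → 'Q' (except ZeroDivisionError) → 'L' (finally) → 'K' (after the try/except). Output: ZQLK

Answer: ZQLK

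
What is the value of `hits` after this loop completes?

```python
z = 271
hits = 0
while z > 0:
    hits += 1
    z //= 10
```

Count digits by repeated division by 10
`hits` takes the values: 0 → 1 → 2 → 3

Answer: 3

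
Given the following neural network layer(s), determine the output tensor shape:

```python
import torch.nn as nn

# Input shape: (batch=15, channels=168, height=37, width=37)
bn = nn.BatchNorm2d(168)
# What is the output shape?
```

Input: (15, 168, 37, 37) -> Output: (15, 168, 37, 37)

Answer: (15, 168, 37, 37)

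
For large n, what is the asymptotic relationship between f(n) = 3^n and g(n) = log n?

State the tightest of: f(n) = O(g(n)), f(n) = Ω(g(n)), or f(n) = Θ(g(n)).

3^n vs log n: f(n) = Ω(g(n)) but not O(g(n)) — 3^n grows strictly faster than log n.

Answer: f(n) = Ω(g(n)) but not O(g(n)) — 3^n grows strictly faster than log n.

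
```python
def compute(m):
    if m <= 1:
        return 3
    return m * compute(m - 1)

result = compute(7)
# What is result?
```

compute(7) = 7 * 6 * 5 * 4 * 3 * 2 * 3 = 15120

Answer: 15120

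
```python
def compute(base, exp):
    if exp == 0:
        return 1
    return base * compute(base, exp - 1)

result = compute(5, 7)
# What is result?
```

compute(5, 7) = 5 * 5 * 5 * 5 * 5 * 5 * 5 = 78125

Answer: 78125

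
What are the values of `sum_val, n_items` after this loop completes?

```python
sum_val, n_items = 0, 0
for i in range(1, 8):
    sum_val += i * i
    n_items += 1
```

Sum of squares and count
`sum_val, n_items` takes the values: (0, 0) → (1, 0) → (1, 1) → (5, 1) → (5, 2) → (14, 2) → (14, 3) → (30, 3) → (30, 4) → (55, 4) → (55, 5) → (91, 5) → (91, 6) → (140, 6) → (140, 7)

Answer: 140, 7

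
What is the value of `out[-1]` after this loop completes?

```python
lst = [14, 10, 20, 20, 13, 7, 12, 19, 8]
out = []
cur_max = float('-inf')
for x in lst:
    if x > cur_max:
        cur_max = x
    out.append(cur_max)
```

Running max ends at 20
`out` takes the values: [] → [14] → [14, 14] → [14, 14, 20] → [14, 14, 20, 20] → [14, 14, 20, 20, 20] → [14, 14, 20, 20, 20, 20] → [14, 14, 20, 20, 20, 20, 20] → [14, 14, 20, 20, 20, 20, 20, 20] → [14, 14, 20, 20, 20, 20, 20, 20, 20]
So `out[-1]` = 20

Answer: 20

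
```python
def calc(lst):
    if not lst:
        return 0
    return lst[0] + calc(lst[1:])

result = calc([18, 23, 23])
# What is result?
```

18 + 23 + 23 + 0 = 64

Answer: 64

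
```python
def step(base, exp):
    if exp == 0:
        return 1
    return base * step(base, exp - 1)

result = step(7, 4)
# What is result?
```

step(7, 4) = 7 * 7 * 7 * 7 = 2401

Answer: 2401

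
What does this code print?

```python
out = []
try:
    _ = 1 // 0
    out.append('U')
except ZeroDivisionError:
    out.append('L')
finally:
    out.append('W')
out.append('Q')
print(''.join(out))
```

Execution trace: 'L' (except ZeroDivisionError) → 'W' (finally) → 'Q' (after the try/except). Output: LWQ

Answer: LWQ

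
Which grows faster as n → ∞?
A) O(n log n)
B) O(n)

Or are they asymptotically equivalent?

O(n log n) vs O(n): Higher order terms dominate.

Answer: A) O(n log n) grows faster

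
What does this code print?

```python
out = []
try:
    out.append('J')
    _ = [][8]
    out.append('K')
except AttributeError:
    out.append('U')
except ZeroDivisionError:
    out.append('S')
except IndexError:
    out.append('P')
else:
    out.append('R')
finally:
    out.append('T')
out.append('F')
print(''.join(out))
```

Execution trace: 'J' (try body) → 'P' (except IndexError) → 'T' (finally) → 'F' (after the try/except). Output: JPTF

Answer: JPTF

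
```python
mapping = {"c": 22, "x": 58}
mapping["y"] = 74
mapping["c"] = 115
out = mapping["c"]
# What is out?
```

Trace:
`mapping = {"c": 22, "x": 58}` → mapping = {'c': 22, 'x': 58}
`mapping["y"] = 74` → mapping = {'c': 22, 'x': 58, 'y': 74}
`mapping["c"] = 115` → mapping = {'c': 115, 'x': 58, 'y': 74}
`out = mapping["c"]` → out = 115
So out = 115

Answer: 115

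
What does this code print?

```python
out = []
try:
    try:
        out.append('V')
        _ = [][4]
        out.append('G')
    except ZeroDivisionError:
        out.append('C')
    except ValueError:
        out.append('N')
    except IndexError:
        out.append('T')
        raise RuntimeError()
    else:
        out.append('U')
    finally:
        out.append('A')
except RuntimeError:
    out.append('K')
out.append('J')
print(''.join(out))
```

Execution trace: 'V' (inner try body) → 'T' (inner except IndexError) → 'A' (inner finally) → 'K' (outer except RuntimeError) → 'J' (after the try/except). Output: VTAKJ

Answer: VTAKJ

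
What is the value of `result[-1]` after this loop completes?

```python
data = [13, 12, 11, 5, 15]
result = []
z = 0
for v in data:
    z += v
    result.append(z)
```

Cumulative sum ends at 56
`result` takes the values: [] → [13] → [13, 25] → [13, 25, 36] → [13, 25, 36, 41] → [13, 25, 36, 41, 56]
So `result[-1]` = 56

Answer: 56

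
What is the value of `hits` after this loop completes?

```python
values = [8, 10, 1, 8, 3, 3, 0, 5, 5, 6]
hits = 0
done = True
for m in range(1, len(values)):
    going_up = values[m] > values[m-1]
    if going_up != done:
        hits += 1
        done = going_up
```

Count direction changes in [8, 10, 1, 8, 3, 3, 0, 5, 5, 6]
`hits` takes the values: 0 → 1 → 2 → 3 → 4 → 5 → 6

Answer: 6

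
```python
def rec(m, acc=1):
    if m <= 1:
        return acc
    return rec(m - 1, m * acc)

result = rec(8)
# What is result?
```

Accumulator trace (n, acc): (8, 1) -> (7, 8) -> (6, 56) -> (5, 336) -> (4, 1680) -> (3, 6720) -> (2, 20160) -> (1, 40320) -> return 40320

Answer: 40320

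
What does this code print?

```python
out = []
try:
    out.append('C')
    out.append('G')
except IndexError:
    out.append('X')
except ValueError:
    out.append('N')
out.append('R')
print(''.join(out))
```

Execution trace: 'C' (try body) → 'G' (try body, no exception) → 'R' (after the try/except). Output: CGR

Answer: CGR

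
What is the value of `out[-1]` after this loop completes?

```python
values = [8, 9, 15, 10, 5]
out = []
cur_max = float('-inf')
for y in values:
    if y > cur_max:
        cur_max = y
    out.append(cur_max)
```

Running max ends at 15
`out` takes the values: [] → [8] → [8, 9] → [8, 9, 15] → [8, 9, 15, 15] → [8, 9, 15, 15, 15]
So `out[-1]` = 15

Answer: 15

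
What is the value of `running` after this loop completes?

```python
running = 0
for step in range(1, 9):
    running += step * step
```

Sum of squares 1² to 8² = 204
`running` takes the values: 0 → 1 → 5 → 14 → 30 → 55 → 91 → 140 → 204

Answer: 204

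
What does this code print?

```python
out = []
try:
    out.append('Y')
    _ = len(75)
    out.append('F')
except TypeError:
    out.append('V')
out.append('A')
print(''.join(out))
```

Execution trace: 'Y' (try body) → 'V' (except TypeError) → 'A' (after the try/except). Output: YVA

Answer: YVA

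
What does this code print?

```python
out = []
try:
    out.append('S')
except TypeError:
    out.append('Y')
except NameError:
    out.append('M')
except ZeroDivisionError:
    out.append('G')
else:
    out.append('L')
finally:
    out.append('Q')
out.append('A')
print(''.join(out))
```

Execution trace: 'S' (try body, no exception) → 'L' (else) → 'Q' (finally) → 'A' (after the try/except). Output: SLQA

Answer: SLQA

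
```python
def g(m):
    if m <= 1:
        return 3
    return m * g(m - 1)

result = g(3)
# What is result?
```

g(3) = 3 * 2 * 3 = 18

Answer: 18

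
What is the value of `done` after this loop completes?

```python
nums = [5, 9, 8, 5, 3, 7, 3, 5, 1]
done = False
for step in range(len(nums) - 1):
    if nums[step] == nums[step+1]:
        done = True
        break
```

Check consecutive duplicates in [5, 9, 8, 5, 3, 7, 3, 5, 1]
`done` takes the values: False

Answer: False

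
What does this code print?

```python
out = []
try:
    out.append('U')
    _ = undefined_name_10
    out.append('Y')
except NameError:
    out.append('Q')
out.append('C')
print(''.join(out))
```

Execution trace: 'U' (try body) → 'Q' (except NameError) → 'C' (after the try/except). Output: UQC

Answer: UQC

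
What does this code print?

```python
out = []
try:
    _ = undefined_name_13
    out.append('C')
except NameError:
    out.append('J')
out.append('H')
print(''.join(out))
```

Execution trace: 'J' (except NameError) → 'H' (after the try/except). Output: JH

Answer: JH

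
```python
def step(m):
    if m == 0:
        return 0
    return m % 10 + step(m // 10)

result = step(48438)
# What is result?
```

Sum of digits of 48438: 8 + 3 + 4 + 8 + 4 = 27

Answer: 27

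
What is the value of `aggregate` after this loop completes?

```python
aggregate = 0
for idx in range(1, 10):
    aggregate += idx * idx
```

Sum of squares 1² to 9² = 285
`aggregate` takes the values: 0 → 1 → 5 → 14 → 30 → 55 → 91 → 140 → 204 → 285

Answer: 285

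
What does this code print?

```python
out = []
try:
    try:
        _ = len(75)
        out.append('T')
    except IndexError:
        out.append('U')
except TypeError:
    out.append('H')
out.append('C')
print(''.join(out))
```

Execution trace: 'H' (outer except TypeError) → 'C' (after the try/except). Output: HC

Answer: HC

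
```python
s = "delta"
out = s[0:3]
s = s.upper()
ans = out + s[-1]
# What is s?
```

Trace:
`s = "delta"` → s = 'delta'
`out = s[0:3]` → out = 'del'
`s = s.upper()` → s = 'DELTA'
`ans = out + s[-1]` → ans = 'delA'
So s = 'DELTA'

Answer: 'DELTA'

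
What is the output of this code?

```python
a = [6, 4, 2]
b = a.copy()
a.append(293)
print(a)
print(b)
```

Key concept: list.copy() creates independent copy.
Step by step:
`a = [6, 4, 2]` → a = [6, 4, 2]
`b = a.copy()` → b = [6, 4, 2]
`a.append(293)` → a = [6, 4, 2, 293]
`print(a)` → prints [6, 4, 2, 293]
`print(b)` → prints [6, 4, 2]

Answer:
[6, 4, 2, 293]
[6, 4, 2]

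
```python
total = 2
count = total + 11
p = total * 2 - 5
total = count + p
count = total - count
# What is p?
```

Trace:
`total = 2` → total = 2
`count = total + 11` → count = 13
`p = total * 2 - 5` → p = -1
`total = count + p` → total = 12
`count = total - count` → count = -1
So p = -1

Answer: -1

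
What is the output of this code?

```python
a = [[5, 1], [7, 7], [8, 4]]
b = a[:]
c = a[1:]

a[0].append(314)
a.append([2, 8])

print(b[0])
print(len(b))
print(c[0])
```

Key concept: slice with nested mutation.
Step by step:
`a = [[5, 1], [7, 7], [8, 4]]` → a = [[5, 1], [7, 7], [8, 4]]
`b = a[:]` → b = [[5, 1], [7, 7], [8, 4]]
`c = a[1:]` → c = [[7, 7], [8, 4]]
`a[0].append(314)` → a = [[5, 1, 314], [7, 7], [8, 4]]; b = [[5, 1, 314], [7, 7], [8, 4]]
`a.append([2, 8])` → a = [[5, 1, 314], [7, 7], [8, 4], [2, 8]]
`print(b[0])` → prints [5, 1, 314]
`print(len(b))` → prints 3
`print(c[0])` → prints [7, 7]

Answer:
[5, 1, 314]
3
[7, 7]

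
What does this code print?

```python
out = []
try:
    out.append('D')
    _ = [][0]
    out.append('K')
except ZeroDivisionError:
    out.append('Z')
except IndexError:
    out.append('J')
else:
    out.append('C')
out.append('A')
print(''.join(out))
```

Execution trace: 'D' (try body) → 'J' (except IndexError) → 'A' (after the try/except). Output: DJA

Answer: DJA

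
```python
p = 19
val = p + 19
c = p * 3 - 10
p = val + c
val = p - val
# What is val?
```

Trace:
`p = 19` → p = 19
`val = p + 19` → val = 38
`c = p * 3 - 10` → c = 47
`p = val + c` → p = 85
`val = p - val` → val = 47
So val = 47

Answer: 47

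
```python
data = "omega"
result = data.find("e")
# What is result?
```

Trace:
`data = "omega"` → data = 'omega'
`result = data.find("e")` → result = 2
So result = 2

Answer: 2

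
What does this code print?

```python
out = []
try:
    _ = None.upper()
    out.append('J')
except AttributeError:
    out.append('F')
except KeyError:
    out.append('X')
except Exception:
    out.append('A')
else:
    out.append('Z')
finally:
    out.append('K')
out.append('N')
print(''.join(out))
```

Execution trace: 'F' (except AttributeError) → 'K' (finally) → 'N' (after the try/except). Output: FKN

Answer: FKN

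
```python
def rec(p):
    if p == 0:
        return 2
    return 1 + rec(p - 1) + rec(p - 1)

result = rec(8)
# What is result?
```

rec(p) = 1 + 2·rec(p-1), rec(0)=2. Closed form: (2+1)·2^8 - 1 = 767.

Answer: 767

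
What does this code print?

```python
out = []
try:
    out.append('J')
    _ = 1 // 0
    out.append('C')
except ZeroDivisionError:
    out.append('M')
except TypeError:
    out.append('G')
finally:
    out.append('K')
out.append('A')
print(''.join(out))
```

Execution trace: 'J' (try body) → 'M' (except ZeroDivisionError) → 'K' (finally) → 'A' (after the try/except). Output: JMKA

Answer: JMKA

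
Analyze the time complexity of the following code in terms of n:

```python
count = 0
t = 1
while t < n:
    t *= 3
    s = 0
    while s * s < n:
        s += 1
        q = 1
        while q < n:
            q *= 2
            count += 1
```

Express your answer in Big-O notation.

Each loop level contributes: log n × √n × log n. Multiplying the contributions gives O(√n log² n).

Answer: O(√n log² n)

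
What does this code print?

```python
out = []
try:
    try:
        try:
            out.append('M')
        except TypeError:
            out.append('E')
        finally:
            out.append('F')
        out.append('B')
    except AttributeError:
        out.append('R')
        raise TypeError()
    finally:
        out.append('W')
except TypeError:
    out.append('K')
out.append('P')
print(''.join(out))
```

Execution trace: 'M' (inner try body, no exception) → 'F' (inner finally) → 'B' (try body, no exception) → 'W' (finally) → 'P' (after the try/except). Output: MFBWP

Answer: MFBWP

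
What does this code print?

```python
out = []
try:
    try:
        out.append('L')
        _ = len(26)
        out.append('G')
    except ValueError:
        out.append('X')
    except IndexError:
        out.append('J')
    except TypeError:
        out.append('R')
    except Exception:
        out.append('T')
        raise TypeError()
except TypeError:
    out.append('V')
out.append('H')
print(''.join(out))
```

Execution trace: 'L' (inner try body) → 'R' (inner except TypeError) → 'H' (after the try/except). Output: LRH

Answer: LRH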